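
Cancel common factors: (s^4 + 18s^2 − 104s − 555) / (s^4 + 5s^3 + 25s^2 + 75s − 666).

(s^2 − 2s − 15)/(s^2 + 3s − 18)

Repeated division with remainder:
  s^4 + 18s^2 − 104s − 555 = (s^4 + 5s^3 + 25s^2 + 75s − 666) + (−5s^3 − 7s^2 − 179s + 111)
  s^4 + 5s^3 + 25s^2 + 75s − 666 = (−(1/5)s − 18/25)(−5s^3 − 7s^2 − 179s + 111) + (−(396/25)s^2 − (792/25)s − 14652/25)
  −5s^3 − 7s^2 − 179s + 111 = ((125/396)s − 25/132)(−(396/25)s^2 − (792/25)s − 14652/25) + (0)
Last nonzero remainder: −(396/25)s^2 − (792/25)s − 14652/25. Dividing through by −396/25 gives the monic gcd s^2 + 2s + 37.
Cancel s^2 + 2s + 37 from numerator and denominator to get the reduced form.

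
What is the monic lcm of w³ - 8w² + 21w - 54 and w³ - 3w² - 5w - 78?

w⁵ - 5w⁴ + 10w³ - 95w² + 111w - 702

Apply the Euclidean algorithm:
  w³ - 8w² + 21w - 54 = (w³ - 3w² - 5w - 78) + (-5w² + 26w + 24)
  w³ - 3w² - 5w - 78 = (-(1/5)w - 11/25)(-5w² + 26w + 24) + ((281/25)w - 1686/25)
  -5w² + 26w + 24 = (-(125/281)w - 100/281)((281/25)w - 1686/25) + (0)
Last nonzero remainder: (281/25)w - 1686/25. Dividing through by 281/25 gives the monic gcd w - 6.
Then lcm(f, g) = f·g / gcd(f, g); expanding and making the result monic gives the answer.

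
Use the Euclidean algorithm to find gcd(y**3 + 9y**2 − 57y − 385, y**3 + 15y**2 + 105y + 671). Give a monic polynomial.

Euclidean algorithm in ℚ[y]:
  y**3 + 9y**2 − 57y − 385 = (y**3 + 15y**2 + 105y + 671) + (−6y**2 − 162y − 1056)
  y**3 + 15y**2 + 105y + 671 = (−(1/6)y + 2)(−6y**2 − 162y − 1056) + (253y + 2783)
  −6y**2 − 162y − 1056 = (−(6/253)y − 96/253)(253y + 2783) + (0)
Last nonzero remainder: 253y + 2783. Dividing through by 253 gives the monic gcd y + 11.

y + 11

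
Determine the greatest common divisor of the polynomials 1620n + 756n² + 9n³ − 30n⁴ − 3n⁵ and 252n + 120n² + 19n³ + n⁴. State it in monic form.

By polynomial division,
  −3n⁵ − 30n⁴ + 9n³ + 756n² + 1620n = (−3n + 27)(n⁴ + 19n³ + 120n² + 252n) + (−144n³ − 1728n² − 5184n)
  n⁴ + 19n³ + 120n² + 252n = (−(1/144)n − 7/144)(−144n³ − 1728n² − 5184n) + (0)
Last nonzero remainder: −144n³ − 1728n² − 5184n. Dividing through by −144 gives the monic gcd n³ + 12n² + 36n.

36n + 12n² + n³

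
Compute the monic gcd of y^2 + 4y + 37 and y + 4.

1

By polynomial division,
  y^2 + 4y + 37 = (y)(y + 4) + (37)
  y + 4 = ((1/37)y + 4/37)(37) + (0)
The last nonzero remainder is the constant 37, so the polynomials are coprime and gcd = 1.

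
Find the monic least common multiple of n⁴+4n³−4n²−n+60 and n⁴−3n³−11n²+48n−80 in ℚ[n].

Apply the Euclidean algorithm:
  n⁴+4n³−4n²−n+60 = (n⁴−3n³−11n²+48n−80) + (7n³+7n²−49n+140)
  n⁴−3n³−11n²+48n−80 = ((1/7)n−4/7)(7n³+7n²−49n+140) + (0)
Last nonzero remainder: 7n³+7n²−49n+140. Dividing through by 7 gives the monic gcd n³+n²−7n+20.
Then lcm(f, g) = f·g / gcd(f, g); expanding and making the result monic gives the answer.

n⁵−20n³+15n²+64n−240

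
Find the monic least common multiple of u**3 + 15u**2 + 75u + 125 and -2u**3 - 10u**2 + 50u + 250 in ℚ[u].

By polynomial division,
  u**3 + 15u**2 + 75u + 125 = (-1/2)(-2u**3 - 10u**2 + 50u + 250) + (10u**2 + 100u + 250)
  -2u**3 - 10u**2 + 50u + 250 = (-(1/5)u + 1)(10u**2 + 100u + 250) + (0)
Last nonzero remainder: 10u**2 + 100u + 250. Dividing through by 10 gives the monic gcd u**2 + 10u + 25.
Then lcm(f, g) = f·g / gcd(f, g); expanding and making the result monic gives the answer.

u**4 + 10u**3 - 250u - 625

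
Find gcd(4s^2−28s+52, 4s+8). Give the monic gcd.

1

Repeated division with remainder:
  4s^2−28s+52 = (s−9)(4s+8) + (124)
  4s+8 = ((1/31)s+2/31)(124) + (0)
The last nonzero remainder is the constant 124, so the polynomials are coprime and gcd = 1.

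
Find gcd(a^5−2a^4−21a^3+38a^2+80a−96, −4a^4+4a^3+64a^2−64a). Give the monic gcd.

Repeated division with remainder:
  a^5−2a^4−21a^3+38a^2+80a−96 = (−(1/4)a+1/4)(−4a^4+4a^3+64a^2−64a) + (−6a^3+6a^2+96a−96)
  −4a^4+4a^3+64a^2−64a = ((2/3)a)(−6a^3+6a^2+96a−96) + (0)
Last nonzero remainder: −6a^3+6a^2+96a−96. Dividing through by −6 gives the monic gcd a^3−a^2−16a+16.

a^3−a^2−16a+16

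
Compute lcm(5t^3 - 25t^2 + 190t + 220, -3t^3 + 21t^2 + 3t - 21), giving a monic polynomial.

Euclidean algorithm in ℚ[t]:
  5t^3 - 25t^2 + 190t + 220 = (-5/3)(-3t^3 + 21t^2 + 3t - 21) + (10t^2 + 195t + 185)
  -3t^3 + 21t^2 + 3t - 21 = (-(3/10)t + 159/20)(10t^2 + 195t + 185) + (-(5967/4)t - 5967/4)
  10t^2 + 195t + 185 = (-(40/5967)t - 740/5967)(-(5967/4)t - 5967/4) + (0)
Last nonzero remainder: -(5967/4)t - 5967/4. Dividing through by -5967/4 gives the monic gcd t + 1.
Then lcm(f, g) = f·g / gcd(f, g); expanding and making the result monic gives the answer.

t^5 - 13t^4 + 85t^3 - 295t^2 - 86t + 308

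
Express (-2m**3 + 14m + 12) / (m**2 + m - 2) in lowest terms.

Euclidean algorithm in ℚ[m]:
  -2m**3 + 14m + 12 = (-2m + 2)(m**2 + m - 2) + (8m + 16)
  m**2 + m - 2 = ((1/8)m - 1/8)(8m + 16) + (0)
Last nonzero remainder: 8m + 16. Dividing through by 8 gives the monic gcd m + 2.
Cancel m + 2 from numerator and denominator to get the reduced form.

(-2m**2 + 4m + 6)/(m - 1)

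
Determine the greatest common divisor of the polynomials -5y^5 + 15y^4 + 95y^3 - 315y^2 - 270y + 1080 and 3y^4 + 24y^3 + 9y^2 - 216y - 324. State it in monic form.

y^2 - y - 6

Apply the Euclidean algorithm:
  -5y^5 + 15y^4 + 95y^3 - 315y^2 - 270y + 1080 = (-(5/3)y + 55/3)(3y^4 + 24y^3 + 9y^2 - 216y - 324) + (-330y^3 - 840y^2 + 3150y + 7020)
  3y^4 + 24y^3 + 9y^2 - 216y - 324 = (-(1/110)y - 6/121)(-330y^3 - 840y^2 + 3150y + 7020) + (-(486/121)y^2 + (486/121)y + 2916/121)
  -330y^3 - 840y^2 + 3150y + 7020 = ((6655/81)y + 7865/27)(-(486/121)y^2 + (486/121)y + 2916/121) + (0)
Last nonzero remainder: -(486/121)y^2 + (486/121)y + 2916/121. Dividing through by -486/121 gives the monic gcd y^2 - y - 6.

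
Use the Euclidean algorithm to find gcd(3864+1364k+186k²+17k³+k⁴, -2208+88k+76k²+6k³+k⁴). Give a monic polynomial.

Euclidean algorithm in ℚ[k]:
  k⁴+17k³+186k²+1364k+3864 = (k⁴+6k³+76k²+88k-2208) + (11k³+110k²+1276k+6072)
  k⁴+6k³+76k²+88k-2208 = ((1/11)k-4/11)(11k³+110k²+1276k+6072) + (0)
Last nonzero remainder: 11k³+110k²+1276k+6072. Dividing through by 11 gives the monic gcd k³+10k²+116k+552.

552+116k+10k²+k³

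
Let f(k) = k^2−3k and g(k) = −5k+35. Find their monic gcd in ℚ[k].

Apply the Euclidean algorithm:
  k^2−3k = (−(1/5)k−4/5)(−5k+35) + (28)
  −5k+35 = (−(5/28)k+5/4)(28) + (0)
The last nonzero remainder is the constant 28, so the polynomials are coprime and gcd = 1.

1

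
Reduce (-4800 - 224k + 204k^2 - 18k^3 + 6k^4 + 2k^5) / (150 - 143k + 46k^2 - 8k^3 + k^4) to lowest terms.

Euclidean algorithm in ℚ[k]:
  2k^5 + 6k^4 - 18k^3 + 204k^2 - 224k - 4800 = (2k + 22)(k^4 - 8k^3 + 46k^2 - 143k + 150) + (66k^3 - 522k^2 + 2622k - 8100)
  k^4 - 8k^3 + 46k^2 - 143k + 150 = ((1/66)k - 1/726)(66k^3 - 522k^2 + 2622k - 8100) + ((672/121)k^2 - (2016/121)k + 16800/121)
  66k^3 - 522k^2 + 2622k - 8100 = ((1331/112)k - 3267/56)((672/121)k^2 - (2016/121)k + 16800/121) + (0)
Last nonzero remainder: (672/121)k^2 - (2016/121)k + 16800/121. Dividing through by 672/121 gives the monic gcd k^2 - 3k + 25.
Cancel k^2 - 3k + 25 from numerator and denominator to get the reduced form.

(-192 - 32k + 12k^2 + 2k^3)/(6 - 5k + k^2)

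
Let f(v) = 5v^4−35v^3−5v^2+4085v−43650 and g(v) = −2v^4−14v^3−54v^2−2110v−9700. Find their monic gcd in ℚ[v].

Apply the Euclidean algorithm:
  5v^4−35v^3−5v^2+4085v−43650 = (−5/2)(−2v^4−14v^3−54v^2−2110v−9700) + (−70v^3−140v^2−1190v−67900)
  −2v^4−14v^3−54v^2−2110v−9700 = ((1/35)v+1/7)(−70v^3−140v^2−1190v−67900) + (0)
Last nonzero remainder: −70v^3−140v^2−1190v−67900. Dividing through by −70 gives the monic gcd v^3+2v^2+17v+970.

v^3+2v^2+17v+970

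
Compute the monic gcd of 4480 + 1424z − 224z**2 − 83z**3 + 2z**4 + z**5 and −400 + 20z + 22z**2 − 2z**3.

−20 − z + z**2

Apply the Euclidean algorithm:
  z**5 + 2z**4 − 83z**3 − 224z**2 + 1424z + 4480 = (−(1/2)z**2 − (13/2)z − 35)(−2z**3 + 22z**2 + 20z − 400) + (476z**2 − 476z − 9520)
  −2z**3 + 22z**2 + 20z − 400 = (−(1/238)z + 5/119)(476z**2 − 476z − 9520) + (0)
Last nonzero remainder: 476z**2 − 476z − 9520. Dividing through by 476 gives the monic gcd z**2 − z − 20.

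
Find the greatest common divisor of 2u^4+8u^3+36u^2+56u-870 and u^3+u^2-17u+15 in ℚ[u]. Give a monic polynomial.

u^2+2u-15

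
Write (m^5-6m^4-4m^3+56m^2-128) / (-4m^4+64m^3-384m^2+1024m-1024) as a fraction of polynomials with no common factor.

(-m^3-2m^2+4m+8)/(4m^2-32m+64)

By polynomial division,
  m^5-6m^4-4m^3+56m^2-128 = (-(1/4)m-5/2)(-4m^4+64m^3-384m^2+1024m-1024) + (60m^3-648m^2+2304m-2688)
  -4m^4+64m^3-384m^2+1024m-1024 = (-(1/15)m+26/75)(60m^3-648m^2+2304m-2688) + (-(144/25)m^2+(1152/25)m-2304/25)
  60m^3-648m^2+2304m-2688 = (-(125/12)m+175/6)(-(144/25)m^2+(1152/25)m-2304/25) + (0)
Last nonzero remainder: -(144/25)m^2+(1152/25)m-2304/25. Dividing through by -144/25 gives the monic gcd m^2-8m+16.
Cancel m^2-8m+16 from numerator and denominator to get the reduced form.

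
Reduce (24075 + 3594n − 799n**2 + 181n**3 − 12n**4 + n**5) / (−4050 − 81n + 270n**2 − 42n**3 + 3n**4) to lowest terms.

(107 − 4n + n**2)/(−18 + 3n)

Repeated division with remainder:
  n**5 − 12n**4 + 181n**3 − 799n**2 + 3594n + 24075 = ((1/3)n + 2/3)(3n**4 − 42n**3 + 270n**2 − 81n − 4050) + (119n**3 − 952n**2 + 4998n + 26775)
  3n**4 − 42n**3 + 270n**2 − 81n − 4050 = ((3/119)n − 18/119)(119n**3 − 952n**2 + 4998n + 26775) + (0)
Last nonzero remainder: 119n**3 − 952n**2 + 4998n + 26775. Dividing through by 119 gives the monic gcd n**3 − 8n**2 + 42n + 225.
Cancel n**3 − 8n**2 + 42n + 225 from numerator and denominator to get the reduced form.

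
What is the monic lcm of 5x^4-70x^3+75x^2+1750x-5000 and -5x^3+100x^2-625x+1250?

Apply the Euclidean algorithm:
  5x^4-70x^3+75x^2+1750x-5000 = (-x-6)(-5x^3+100x^2-625x+1250) + (50x^2-750x+2500)
  -5x^3+100x^2-625x+1250 = (-(1/10)x+1/2)(50x^2-750x+2500) + (0)
Last nonzero remainder: 50x^2-750x+2500. Dividing through by 50 gives the monic gcd x^2-15x+50.
Then lcm(f, g) = f·g / gcd(f, g); expanding and making the result monic gives the answer.

x^5-19x^4+85x^3+275x^2-2750x+5000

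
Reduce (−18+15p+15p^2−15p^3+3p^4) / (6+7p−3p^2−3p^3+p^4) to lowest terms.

Apply the Euclidean algorithm:
  3p^4−15p^3+15p^2+15p−18 = (3)(p^4−3p^3−3p^2+7p+6) + (−6p^3+24p^2−6p−36)
  p^4−3p^3−3p^2+7p+6 = (−(1/6)p−1/6)(−6p^3+24p^2−6p−36) + (0)
Last nonzero remainder: −6p^3+24p^2−6p−36. Dividing through by −6 gives the monic gcd p^3−4p^2+p+6.
Cancel p^3−4p^2+p+6 from numerator and denominator to get the reduced form.

(−3+3p)/(1+p)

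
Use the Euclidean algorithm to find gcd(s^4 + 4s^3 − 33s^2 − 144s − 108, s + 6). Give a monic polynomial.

s + 6

Repeated division with remainder:
  s^4 + 4s^3 − 33s^2 − 144s − 108 = (s^3 − 2s^2 − 21s − 18)(s + 6) + (0)
The last nonzero remainder s + 6 is already monic.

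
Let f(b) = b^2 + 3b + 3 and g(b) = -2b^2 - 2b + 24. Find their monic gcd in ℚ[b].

1

Apply the Euclidean algorithm:
  b^2 + 3b + 3 = (-1/2)(-2b^2 - 2b + 24) + (2b + 15)
  -2b^2 - 2b + 24 = (-b + 13/2)(2b + 15) + (-147/2)
  2b + 15 = (-(4/147)b - 10/49)(-147/2) + (0)
The last nonzero remainder is the constant -147/2, so the polynomials are coprime and gcd = 1.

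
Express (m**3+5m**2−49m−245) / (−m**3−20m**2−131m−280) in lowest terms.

Euclidean algorithm in ℚ[m]:
  m**3+5m**2−49m−245 = (−1)(−m**3−20m**2−131m−280) + (−15m**2−180m−525)
  −m**3−20m**2−131m−280 = ((1/15)m+8/15)(−15m**2−180m−525) + (0)
Last nonzero remainder: −15m**2−180m−525. Dividing through by −15 gives the monic gcd m**2+12m+35.
Cancel m**2+12m+35 from numerator and denominator to get the reduced form.

(−m+7)/(m+8)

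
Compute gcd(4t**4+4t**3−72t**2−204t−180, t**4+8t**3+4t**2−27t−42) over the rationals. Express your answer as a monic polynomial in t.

By polynomial division,
  4t**4+4t**3−72t**2−204t−180 = (4)(t**4+8t**3+4t**2−27t−42) + (−28t**3−88t**2−96t−12)
  t**4+8t**3+4t**2−27t−42 = (−(1/28)t−17/98)(−28t**3−88t**2−96t−12) + (−(720/49)t**2−(2160/49)t−2160/49)
  −28t**3−88t**2−96t−12 = ((343/180)t+49/180)(−(720/49)t**2−(2160/49)t−2160/49) + (0)
Last nonzero remainder: −(720/49)t**2−(2160/49)t−2160/49. Dividing through by −720/49 gives the monic gcd t**2+3t+3.

t**2+3t+3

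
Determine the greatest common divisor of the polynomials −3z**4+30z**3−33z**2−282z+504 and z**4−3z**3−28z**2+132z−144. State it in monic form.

z**2−6z+8

Apply the Euclidean algorithm:
  −3z**4+30z**3−33z**2−282z+504 = (−3)(z**4−3z**3−28z**2+132z−144) + (21z**3−117z**2+114z+72)
  z**4−3z**3−28z**2+132z−144 = ((1/21)z+6/49)(21z**3−117z**2+114z+72) + (−(936/49)z**2+(5616/49)z−7488/49)
  21z**3−117z**2+114z+72 = (−(343/312)z−49/104)(−(936/49)z**2+(5616/49)z−7488/49) + (0)
Last nonzero remainder: −(936/49)z**2+(5616/49)z−7488/49. Dividing through by −936/49 gives the monic gcd z**2−6z+8.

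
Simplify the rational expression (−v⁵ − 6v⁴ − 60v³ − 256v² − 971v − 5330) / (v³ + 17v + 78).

(−v³ − 9v² − 61v − 205)/(v + 3)

By polynomial division,
  −v⁵ − 6v⁴ − 60v³ − 256v² − 971v − 5330 = (−v² − 6v − 43)(v³ + 17v + 78) + (−76v² + 228v − 1976)
  v³ + 17v + 78 = (−(1/76)v − 3/76)(−76v² + 228v − 1976) + (0)
Last nonzero remainder: −76v² + 228v − 1976. Dividing through by −76 gives the monic gcd v² − 3v + 26.
Cancel v² − 3v + 26 from numerator and denominator to get the reduced form.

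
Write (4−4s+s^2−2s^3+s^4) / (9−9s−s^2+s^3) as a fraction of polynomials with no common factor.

By polynomial division,
  s^4−2s^3+s^2−4s+4 = (s−1)(s^3−s^2−9s+9) + (9s^2−22s+13)
  s^3−s^2−9s+9 = ((1/9)s+13/81)(9s^2−22s+13) + (−(560/81)s+560/81)
  9s^2−22s+13 = (−(729/560)s+1053/560)(−(560/81)s+560/81) + (0)
Last nonzero remainder: −(560/81)s+560/81. Dividing through by −560/81 gives the monic gcd s−1.
Cancel s−1 from numerator and denominator to get the reduced form.

(−4−s^2+s^3)/(−9+s^2)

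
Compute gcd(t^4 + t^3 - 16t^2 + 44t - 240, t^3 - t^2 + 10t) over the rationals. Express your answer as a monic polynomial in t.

t^2 - t + 10

Apply the Euclidean algorithm:
  t^4 + t^3 - 16t^2 + 44t - 240 = (t + 2)(t^3 - t^2 + 10t) + (-24t^2 + 24t - 240)
  t^3 - t^2 + 10t = (-(1/24)t)(-24t^2 + 24t - 240) + (0)
Last nonzero remainder: -24t^2 + 24t - 240. Dividing through by -24 gives the monic gcd t^2 - t + 10.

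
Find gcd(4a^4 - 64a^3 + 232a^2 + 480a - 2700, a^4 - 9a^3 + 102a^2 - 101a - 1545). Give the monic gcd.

a^2 - 2a - 15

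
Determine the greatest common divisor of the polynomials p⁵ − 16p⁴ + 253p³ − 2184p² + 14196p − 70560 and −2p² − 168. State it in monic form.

p² + 84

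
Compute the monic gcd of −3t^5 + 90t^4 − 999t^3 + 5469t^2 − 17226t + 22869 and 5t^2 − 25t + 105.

t^2 − 5t + 21

By polynomial division,
  −3t^5 + 90t^4 − 999t^3 + 5469t^2 − 17226t + 22869 = (−(3/5)t^3 + 15t^2 − (561/5)t + 1089/5)(5t^2 − 25t + 105) + (0)
Last nonzero remainder: 5t^2 − 25t + 105. Dividing through by 5 gives the monic gcd t^2 − 5t + 21.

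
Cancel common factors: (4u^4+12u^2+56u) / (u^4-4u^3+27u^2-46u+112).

(4u^2+8u)/(u^2-2u+16)

Repeated division with remainder:
  4u^4+12u^2+56u = (4)(u^4-4u^3+27u^2-46u+112) + (16u^3-96u^2+240u-448)
  u^4-4u^3+27u^2-46u+112 = ((1/16)u+1/8)(16u^3-96u^2+240u-448) + (24u^2-48u+168)
  16u^3-96u^2+240u-448 = ((2/3)u-8/3)(24u^2-48u+168) + (0)
Last nonzero remainder: 24u^2-48u+168. Dividing through by 24 gives the monic gcd u^2-2u+7.
Cancel u^2-2u+7 from numerator and denominator to get the reduced form.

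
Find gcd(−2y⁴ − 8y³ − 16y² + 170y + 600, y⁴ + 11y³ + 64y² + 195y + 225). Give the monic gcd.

y³ + 8y² + 40y + 75

Repeated division with remainder:
  −2y⁴ − 8y³ − 16y² + 170y + 600 = (−2)(y⁴ + 11y³ + 64y² + 195y + 225) + (14y³ + 112y² + 560y + 1050)
  y⁴ + 11y³ + 64y² + 195y + 225 = ((1/14)y + 3/14)(14y³ + 112y² + 560y + 1050) + (0)
Last nonzero remainder: 14y³ + 112y² + 560y + 1050. Dividing through by 14 gives the monic gcd y³ + 8y² + 40y + 75.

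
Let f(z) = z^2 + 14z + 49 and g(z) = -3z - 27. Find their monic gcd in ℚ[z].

Apply the Euclidean algorithm:
  z^2 + 14z + 49 = (-(1/3)z - 5/3)(-3z - 27) + (4)
  -3z - 27 = (-(3/4)z - 27/4)(4) + (0)
The last nonzero remainder is the constant 4, so the polynomials are coprime and gcd = 1.

1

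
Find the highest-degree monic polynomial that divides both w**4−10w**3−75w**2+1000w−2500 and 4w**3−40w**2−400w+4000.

Repeated division with remainder:
  w**4−10w**3−75w**2+1000w−2500 = ((1/4)w)(4w**3−40w**2−400w+4000) + (25w**2−2500)
  4w**3−40w**2−400w+4000 = ((4/25)w−8/5)(25w**2−2500) + (0)
Last nonzero remainder: 25w**2−2500. Dividing through by 25 gives the monic gcd w**2−100.

w**2−100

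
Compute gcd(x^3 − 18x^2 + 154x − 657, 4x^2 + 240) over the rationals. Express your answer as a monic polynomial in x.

By polynomial division,
  x^3 − 18x^2 + 154x − 657 = ((1/4)x − 9/2)(4x^2 + 240) + (94x + 423)
  4x^2 + 240 = ((2/47)x − 9/47)(94x + 423) + (321)
  94x + 423 = ((94/321)x + 141/107)(321) + (0)
The last nonzero remainder is the constant 321, so the polynomials are coprime and gcd = 1.

1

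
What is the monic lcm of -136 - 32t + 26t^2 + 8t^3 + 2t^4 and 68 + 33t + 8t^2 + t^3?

Repeated division with remainder:
  2t^4 + 8t^3 + 26t^2 - 32t - 136 = (2t - 8)(t^3 + 8t^2 + 33t + 68) + (24t^2 + 96t + 408)
  t^3 + 8t^2 + 33t + 68 = ((1/24)t + 1/6)(24t^2 + 96t + 408) + (0)
Last nonzero remainder: 24t^2 + 96t + 408. Dividing through by 24 gives the monic gcd t^2 + 4t + 17.
Then lcm(f, g) = f·g / gcd(f, g); expanding and making the result monic gives the answer.

-272 - 132t + 36t^2 + 29t^3 + 8t^4 + t^5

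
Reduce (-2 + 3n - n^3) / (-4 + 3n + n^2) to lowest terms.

Euclidean algorithm in ℚ[n]:
  -n^3 + 3n - 2 = (-n + 3)(n^2 + 3n - 4) + (-10n + 10)
  n^2 + 3n - 4 = (-(1/10)n - 2/5)(-10n + 10) + (0)
Last nonzero remainder: -10n + 10. Dividing through by -10 gives the monic gcd n - 1.
Cancel n - 1 from numerator and denominator to get the reduced form.

(2 - n - n^2)/(4 + n)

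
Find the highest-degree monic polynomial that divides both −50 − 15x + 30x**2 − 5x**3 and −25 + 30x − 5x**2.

−5 + x

Euclidean algorithm in ℚ[x]:
  −5x**3 + 30x**2 − 15x − 50 = (x)(−5x**2 + 30x − 25) + (10x − 50)
  −5x**2 + 30x − 25 = (−(1/2)x + 1/2)(10x − 50) + (0)
Last nonzero remainder: 10x − 50. Dividing through by 10 gives the monic gcd x − 5.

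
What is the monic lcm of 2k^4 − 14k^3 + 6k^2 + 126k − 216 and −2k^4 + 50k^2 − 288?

Repeated division with remainder:
  2k^4 − 14k^3 + 6k^2 + 126k − 216 = (−1)(−2k^4 + 50k^2 − 288) + (−14k^3 + 56k^2 + 126k − 504)
  −2k^4 + 50k^2 − 288 = ((1/7)k + 4/7)(−14k^3 + 56k^2 + 126k − 504) + (0)
Last nonzero remainder: −14k^3 + 56k^2 + 126k − 504. Dividing through by −14 gives the monic gcd k^3 − 4k^2 − 9k + 36.
Then lcm(f, g) = f·g / gcd(f, g); expanding and making the result monic gives the answer.

k^5 − 3k^4 − 25k^3 + 75k^2 + 144k − 432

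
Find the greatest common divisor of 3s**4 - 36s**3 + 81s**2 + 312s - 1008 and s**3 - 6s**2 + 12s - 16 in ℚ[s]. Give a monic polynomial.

s - 4

Euclidean algorithm in ℚ[s]:
  3s**4 - 36s**3 + 81s**2 + 312s - 1008 = (3s - 18)(s**3 - 6s**2 + 12s - 16) + (-63s**2 + 576s - 1296)
  s**3 - 6s**2 + 12s - 16 = (-(1/63)s - 22/441)(-63s**2 + 576s - 1296) + ((988/49)s - 3952/49)
  -63s**2 + 576s - 1296 = (-(3087/988)s + 3969/247)((988/49)s - 3952/49) + (0)
Last nonzero remainder: (988/49)s - 3952/49. Dividing through by 988/49 gives the monic gcd s - 4.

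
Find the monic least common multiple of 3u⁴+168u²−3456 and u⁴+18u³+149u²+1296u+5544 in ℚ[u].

u⁶+18u⁵+133u⁴+1008u³+3160u²−20736u−88704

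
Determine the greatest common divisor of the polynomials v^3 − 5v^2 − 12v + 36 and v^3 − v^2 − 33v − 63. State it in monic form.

Repeated division with remainder:
  v^3 − 5v^2 − 12v + 36 = (v^3 − v^2 − 33v − 63) + (−4v^2 + 21v + 99)
  v^3 − v^2 − 33v − 63 = (−(1/4)v − 17/16)(−4v^2 + 21v + 99) + ((225/16)v + 675/16)
  −4v^2 + 21v + 99 = (−(64/225)v + 176/75)((225/16)v + 675/16) + (0)
Last nonzero remainder: (225/16)v + 675/16. Dividing through by 225/16 gives the monic gcd v + 3.

v + 3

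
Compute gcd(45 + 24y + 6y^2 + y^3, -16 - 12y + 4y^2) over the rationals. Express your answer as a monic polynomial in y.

Repeated division with remainder:
  y^3 + 6y^2 + 24y + 45 = ((1/4)y + 9/4)(4y^2 - 12y - 16) + (55y + 81)
  4y^2 - 12y - 16 = ((4/55)y - 984/3025)(55y + 81) + (31304/3025)
  55y + 81 = ((166375/31304)y + 245025/31304)(31304/3025) + (0)
The last nonzero remainder is the constant 31304/3025, so the polynomials are coprime and gcd = 1.

1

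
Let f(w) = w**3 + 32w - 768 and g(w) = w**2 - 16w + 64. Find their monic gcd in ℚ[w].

w - 8

By polynomial division,
  w**3 + 32w - 768 = (w + 16)(w**2 - 16w + 64) + (224w - 1792)
  w**2 - 16w + 64 = ((1/224)w - 1/28)(224w - 1792) + (0)
Last nonzero remainder: 224w - 1792. Dividing through by 224 gives the monic gcd w - 8.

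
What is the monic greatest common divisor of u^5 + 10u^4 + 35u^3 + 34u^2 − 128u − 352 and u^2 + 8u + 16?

Repeated division with remainder:
  u^5 + 10u^4 + 35u^3 + 34u^2 − 128u − 352 = (u^3 + 2u^2 + 3u − 22)(u^2 + 8u + 16) + (0)
The last nonzero remainder u^2 + 8u + 16 is already monic.

u^2 + 8u + 16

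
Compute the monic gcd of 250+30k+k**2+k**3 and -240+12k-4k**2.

1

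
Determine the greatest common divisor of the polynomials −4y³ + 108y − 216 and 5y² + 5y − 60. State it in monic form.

y − 3

Repeated division with remainder:
  −4y³ + 108y − 216 = (−(4/5)y + 4/5)(5y² + 5y − 60) + (56y − 168)
  5y² + 5y − 60 = ((5/56)y + 5/14)(56y − 168) + (0)
Last nonzero remainder: 56y − 168. Dividing through by 56 gives the monic gcd y − 3.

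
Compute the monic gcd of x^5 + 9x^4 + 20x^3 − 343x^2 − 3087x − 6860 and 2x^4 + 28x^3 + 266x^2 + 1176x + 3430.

x^2 + 7x + 49

Euclidean algorithm in ℚ[x]:
  x^5 + 9x^4 + 20x^3 − 343x^2 − 3087x − 6860 = ((1/2)x − 5/2)(2x^4 + 28x^3 + 266x^2 + 1176x + 3430) + (−43x^3 − 266x^2 − 1862x + 1715)
  2x^4 + 28x^3 + 266x^2 + 1176x + 3430 = (−(2/43)x − 672/1849)(−43x^3 − 266x^2 − 1862x + 1715) + ((152950/1849)x^2 + (1070650/1849)x + 7494550/1849)
  −43x^3 − 266x^2 − 1862x + 1715 = (−(79507/152950)x + 1849/4370)((152950/1849)x^2 + (1070650/1849)x + 7494550/1849) + (0)
Last nonzero remainder: (152950/1849)x^2 + (1070650/1849)x + 7494550/1849. Dividing through by 152950/1849 gives the monic gcd x^2 + 7x + 49.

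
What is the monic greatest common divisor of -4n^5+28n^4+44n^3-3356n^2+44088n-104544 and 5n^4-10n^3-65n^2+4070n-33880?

n^3+5n^2+22n+968

Repeated division with remainder:
  -4n^5+28n^4+44n^3-3356n^2+44088n-104544 = (-(4/5)n+4)(5n^4-10n^3-65n^2+4070n-33880) + (32n^3+160n^2+704n+30976)
  5n^4-10n^3-65n^2+4070n-33880 = ((5/32)n-35/32)(32n^3+160n^2+704n+30976) + (0)
Last nonzero remainder: 32n^3+160n^2+704n+30976. Dividing through by 32 gives the monic gcd n^3+5n^2+22n+968.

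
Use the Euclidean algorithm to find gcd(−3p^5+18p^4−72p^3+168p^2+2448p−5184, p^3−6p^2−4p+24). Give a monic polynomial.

p^2−8p+12

Euclidean algorithm in ℚ[p]:
  −3p^5+18p^4−72p^3+168p^2+2448p−5184 = (−3p^2−84)(p^3−6p^2−4p+24) + (−264p^2+2112p−3168)
  p^3−6p^2−4p+24 = (−(1/264)p−1/132)(−264p^2+2112p−3168) + (0)
Last nonzero remainder: −264p^2+2112p−3168. Dividing through by −264 gives the monic gcd p^2−8p+12.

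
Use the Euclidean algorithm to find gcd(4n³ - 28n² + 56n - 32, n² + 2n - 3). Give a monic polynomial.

By polynomial division,
  4n³ - 28n² + 56n - 32 = (4n - 36)(n² + 2n - 3) + (140n - 140)
  n² + 2n - 3 = ((1/140)n + 3/140)(140n - 140) + (0)
Last nonzero remainder: 140n - 140. Dividing through by 140 gives the monic gcd n - 1.

n - 1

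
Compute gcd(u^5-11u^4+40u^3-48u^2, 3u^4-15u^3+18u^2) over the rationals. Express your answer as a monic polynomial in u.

Apply the Euclidean algorithm:
  u^5-11u^4+40u^3-48u^2 = ((1/3)u-2)(3u^4-15u^3+18u^2) + (4u^3-12u^2)
  3u^4-15u^3+18u^2 = ((3/4)u-3/2)(4u^3-12u^2) + (0)
Last nonzero remainder: 4u^3-12u^2. Dividing through by 4 gives the monic gcd u^3-3u^2.

u^3-3u^2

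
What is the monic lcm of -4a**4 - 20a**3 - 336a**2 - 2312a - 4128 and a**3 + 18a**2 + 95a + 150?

a**6 + 20a**5 + 209a**4 + 2088a**3 + 13902a**2 + 44380a + 51600

Apply the Euclidean algorithm:
  -4a**4 - 20a**3 - 336a**2 - 2312a - 4128 = (-4a + 52)(a**3 + 18a**2 + 95a + 150) + (-892a**2 - 6652a - 11928)
  a**3 + 18a**2 + 95a + 150 = (-(1/892)a - 2351/198916)(-892a**2 - 6652a - 11928) + ((149556/49729)a + 448668/49729)
  -892a**2 - 6652a - 11928 = (-(11089567/37389)a - 49430626/37389)((149556/49729)a + 448668/49729) + (0)
Last nonzero remainder: (149556/49729)a + 448668/49729. Dividing through by 149556/49729 gives the monic gcd a + 3.
Then lcm(f, g) = f·g / gcd(f, g); expanding and making the result monic gives the answer.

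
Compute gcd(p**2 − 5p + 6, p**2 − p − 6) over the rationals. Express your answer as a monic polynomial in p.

Repeated division with remainder:
  p**2 − 5p + 6 = (p**2 − p − 6) + (−4p + 12)
  p**2 − p − 6 = (−(1/4)p − 1/2)(−4p + 12) + (0)
Last nonzero remainder: −4p + 12. Dividing through by −4 gives the monic gcd p − 3.

p − 3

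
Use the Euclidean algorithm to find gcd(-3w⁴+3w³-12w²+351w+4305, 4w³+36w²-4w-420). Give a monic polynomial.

w+5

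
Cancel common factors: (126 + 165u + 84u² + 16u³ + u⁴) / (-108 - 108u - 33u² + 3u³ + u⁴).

(7 + u)/(-6 + u)

Euclidean algorithm in ℚ[u]:
  u⁴ + 16u³ + 84u² + 165u + 126 = (u⁴ + 3u³ - 33u² - 108u - 108) + (13u³ + 117u² + 273u + 234)
  u⁴ + 3u³ - 33u² - 108u - 108 = ((1/13)u - 6/13)(13u³ + 117u² + 273u + 234) + (0)
Last nonzero remainder: 13u³ + 117u² + 273u + 234. Dividing through by 13 gives the monic gcd u³ + 9u² + 21u + 18.
Cancel u³ + 9u² + 21u + 18 from numerator and denominator to get the reduced form.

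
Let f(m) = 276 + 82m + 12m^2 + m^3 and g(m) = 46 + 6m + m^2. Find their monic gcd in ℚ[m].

46 + 6m + m^2

Apply the Euclidean algorithm:
  m^3 + 12m^2 + 82m + 276 = (m + 6)(m^2 + 6m + 46) + (0)
The last nonzero remainder m^2 + 6m + 46 is already monic.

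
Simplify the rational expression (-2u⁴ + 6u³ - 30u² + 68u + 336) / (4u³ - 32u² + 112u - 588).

(-u² + 2u + 8)/(2u - 14)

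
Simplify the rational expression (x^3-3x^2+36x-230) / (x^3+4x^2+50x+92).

(x-5)/(x+2)

By polynomial division,
  x^3-3x^2+36x-230 = (x^3+4x^2+50x+92) + (-7x^2-14x-322)
  x^3+4x^2+50x+92 = (-(1/7)x-2/7)(-7x^2-14x-322) + (0)
Last nonzero remainder: -7x^2-14x-322. Dividing through by -7 gives the monic gcd x^2+2x+46.
Cancel x^2+2x+46 from numerator and denominator to get the reduced form.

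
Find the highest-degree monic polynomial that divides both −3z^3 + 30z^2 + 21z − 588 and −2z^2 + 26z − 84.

Euclidean algorithm in ℚ[z]:
  −3z^3 + 30z^2 + 21z − 588 = ((3/2)z + 9/2)(−2z^2 + 26z − 84) + (30z − 210)
  −2z^2 + 26z − 84 = (−(1/15)z + 2/5)(30z − 210) + (0)
Last nonzero remainder: 30z − 210. Dividing through by 30 gives the monic gcd z − 7.

z − 7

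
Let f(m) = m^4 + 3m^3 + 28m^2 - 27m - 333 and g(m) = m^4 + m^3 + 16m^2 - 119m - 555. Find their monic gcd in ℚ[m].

Repeated division with remainder:
  m^4 + 3m^3 + 28m^2 - 27m - 333 = (m^4 + m^3 + 16m^2 - 119m - 555) + (2m^3 + 12m^2 + 92m + 222)
  m^4 + m^3 + 16m^2 - 119m - 555 = ((1/2)m - 5/2)(2m^3 + 12m^2 + 92m + 222) + (0)
Last nonzero remainder: 2m^3 + 12m^2 + 92m + 222. Dividing through by 2 gives the monic gcd m^3 + 6m^2 + 46m + 111.

m^3 + 6m^2 + 46m + 111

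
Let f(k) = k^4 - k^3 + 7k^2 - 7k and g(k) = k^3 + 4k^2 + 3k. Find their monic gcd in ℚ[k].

By polynomial division,
  k^4 - k^3 + 7k^2 - 7k = (k - 5)(k^3 + 4k^2 + 3k) + (24k^2 + 8k)
  k^3 + 4k^2 + 3k = ((1/24)k + 11/72)(24k^2 + 8k) + ((16/9)k)
  24k^2 + 8k = ((27/2)k + 9/2)((16/9)k) + (0)
Last nonzero remainder: (16/9)k. Dividing through by 16/9 gives the monic gcd k.

k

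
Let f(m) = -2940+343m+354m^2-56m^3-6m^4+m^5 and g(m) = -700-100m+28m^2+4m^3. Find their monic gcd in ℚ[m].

-35+2m+m^2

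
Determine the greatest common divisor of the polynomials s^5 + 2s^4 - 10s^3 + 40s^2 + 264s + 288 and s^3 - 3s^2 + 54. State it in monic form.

s^2 - 6s + 18

Euclidean algorithm in ℚ[s]:
  s^5 + 2s^4 - 10s^3 + 40s^2 + 264s + 288 = (s^2 + 5s + 5)(s^3 - 3s^2 + 54) + (s^2 - 6s + 18)
  s^3 - 3s^2 + 54 = (s + 3)(s^2 - 6s + 18) + (0)
The last nonzero remainder s^2 - 6s + 18 is already monic.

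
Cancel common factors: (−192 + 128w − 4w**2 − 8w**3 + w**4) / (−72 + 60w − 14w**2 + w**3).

(−16 + w**2)/(−6 + w)

By polynomial division,
  w**4 − 8w**3 − 4w**2 + 128w − 192 = (w + 6)(w**3 − 14w**2 + 60w − 72) + (20w**2 − 160w + 240)
  w**3 − 14w**2 + 60w − 72 = ((1/20)w − 3/10)(20w**2 − 160w + 240) + (0)
Last nonzero remainder: 20w**2 − 160w + 240. Dividing through by 20 gives the monic gcd w**2 − 8w + 12.
Cancel w**2 − 8w + 12 from numerator and denominator to get the reduced form.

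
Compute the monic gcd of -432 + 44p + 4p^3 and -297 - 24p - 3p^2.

1

Repeated division with remainder:
  4p^3 + 44p - 432 = (-(4/3)p + 32/3)(-3p^2 - 24p - 297) + (-96p + 2736)
  -3p^2 - 24p - 297 = ((1/32)p + 73/64)(-96p + 2736) + (-13671/4)
  -96p + 2736 = ((128/4557)p - 1216/1519)(-13671/4) + (0)
The last nonzero remainder is the constant -13671/4, so the polynomials are coprime and gcd = 1.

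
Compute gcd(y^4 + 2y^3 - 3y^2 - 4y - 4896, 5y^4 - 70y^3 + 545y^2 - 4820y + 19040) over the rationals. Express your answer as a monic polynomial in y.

Euclidean algorithm in ℚ[y]:
  y^4 + 2y^3 - 3y^2 - 4y - 4896 = (1/5)(5y^4 - 70y^3 + 545y^2 - 4820y + 19040) + (16y^3 - 112y^2 + 960y - 8704)
  5y^4 - 70y^3 + 545y^2 - 4820y + 19040 = ((5/16)y - 35/16)(16y^3 - 112y^2 + 960y - 8704) + (0)
Last nonzero remainder: 16y^3 - 112y^2 + 960y - 8704. Dividing through by 16 gives the monic gcd y^3 - 7y^2 + 60y - 544.

y^3 - 7y^2 + 60y - 544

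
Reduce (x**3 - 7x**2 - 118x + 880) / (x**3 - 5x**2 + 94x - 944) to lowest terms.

(x**2 + x - 110)/(x**2 + 3x + 118)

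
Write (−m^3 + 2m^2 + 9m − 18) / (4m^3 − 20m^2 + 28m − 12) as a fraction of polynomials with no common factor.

Repeated division with remainder:
  −m^3 + 2m^2 + 9m − 18 = (−1/4)(4m^3 − 20m^2 + 28m − 12) + (−3m^2 + 16m − 21)
  4m^3 − 20m^2 + 28m − 12 = (−(4/3)m − 4/9)(−3m^2 + 16m − 21) + ((64/9)m − 64/3)
  −3m^2 + 16m − 21 = (−(27/64)m + 63/64)((64/9)m − 64/3) + (0)
Last nonzero remainder: (64/9)m − 64/3. Dividing through by 64/9 gives the monic gcd m − 3.
Cancel m − 3 from numerator and denominator to get the reduced form.

(−m^2 − m + 6)/(4m^2 − 8m + 4)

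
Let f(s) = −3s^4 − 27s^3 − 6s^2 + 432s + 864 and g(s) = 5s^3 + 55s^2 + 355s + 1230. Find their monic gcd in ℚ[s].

s + 6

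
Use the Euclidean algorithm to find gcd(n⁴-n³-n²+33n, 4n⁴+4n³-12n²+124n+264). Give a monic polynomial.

By polynomial division,
  n⁴-n³-n²+33n = (1/4)(4n⁴+4n³-12n²+124n+264) + (-2n³+2n²+2n-66)
  4n⁴+4n³-12n²+124n+264 = (-2n-4)(-2n³+2n²+2n-66) + (0)
Last nonzero remainder: -2n³+2n²+2n-66. Dividing through by -2 gives the monic gcd n³-n²-n+33.

n³-n²-n+33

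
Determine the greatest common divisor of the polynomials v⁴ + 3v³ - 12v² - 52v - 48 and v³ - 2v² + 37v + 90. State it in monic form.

v + 2

Euclidean algorithm in ℚ[v]:
  v⁴ + 3v³ - 12v² - 52v - 48 = (v + 5)(v³ - 2v² + 37v + 90) + (-39v² - 327v - 498)
  v³ - 2v² + 37v + 90 = (-(1/39)v + 45/169)(-39v² - 327v - 498) + ((18810/169)v + 37620/169)
  -39v² - 327v - 498 = (-(2197/6270)v - 14027/6270)((18810/169)v + 37620/169) + (0)
Last nonzero remainder: (18810/169)v + 37620/169. Dividing through by 18810/169 gives the monic gcd v + 2.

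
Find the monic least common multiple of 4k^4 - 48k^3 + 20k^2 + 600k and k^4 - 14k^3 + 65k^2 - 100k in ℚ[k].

Euclidean algorithm in ℚ[k]:
  4k^4 - 48k^3 + 20k^2 + 600k = (4)(k^4 - 14k^3 + 65k^2 - 100k) + (8k^3 - 240k^2 + 1000k)
  k^4 - 14k^3 + 65k^2 - 100k = ((1/8)k + 2)(8k^3 - 240k^2 + 1000k) + (420k^2 - 2100k)
  8k^3 - 240k^2 + 1000k = ((2/105)k - 10/21)(420k^2 - 2100k) + (0)
Last nonzero remainder: 420k^2 - 2100k. Dividing through by 420 gives the monic gcd k^2 - 5k.
Then lcm(f, g) = f·g / gcd(f, g); expanding and making the result monic gives the answer.

k^6 - 21k^5 + 133k^4 - 135k^3 - 1250k^2 + 3000k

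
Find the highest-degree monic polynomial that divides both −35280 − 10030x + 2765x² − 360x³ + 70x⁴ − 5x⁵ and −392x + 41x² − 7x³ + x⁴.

−392 + 41x − 7x² + x³

Apply the Euclidean algorithm:
  −5x⁵ + 70x⁴ − 360x³ + 2765x² − 10030x − 35280 = (−5x + 35)(x⁴ − 7x³ + 41x² − 392x) + (90x³ − 630x² + 3690x − 35280)
  x⁴ − 7x³ + 41x² − 392x = ((1/90)x)(90x³ − 630x² + 3690x − 35280) + (0)
Last nonzero remainder: 90x³ − 630x² + 3690x − 35280. Dividing through by 90 gives the monic gcd x³ − 7x² + 41x − 392.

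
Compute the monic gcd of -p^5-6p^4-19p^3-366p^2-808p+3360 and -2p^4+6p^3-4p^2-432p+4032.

p^3+3p^2+20p+336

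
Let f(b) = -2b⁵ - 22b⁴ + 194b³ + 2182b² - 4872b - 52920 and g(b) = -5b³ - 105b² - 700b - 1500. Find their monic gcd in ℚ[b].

b² + 16b + 60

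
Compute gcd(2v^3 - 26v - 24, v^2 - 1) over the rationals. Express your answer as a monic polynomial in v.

v + 1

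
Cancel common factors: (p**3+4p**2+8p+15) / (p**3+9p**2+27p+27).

(p**2+p+5)/(p**2+6p+9)

Repeated division with remainder:
  p**3+4p**2+8p+15 = (p**3+9p**2+27p+27) + (-5p**2-19p-12)
  p**3+9p**2+27p+27 = (-(1/5)p-26/25)(-5p**2-19p-12) + ((121/25)p+363/25)
  -5p**2-19p-12 = (-(125/121)p-100/121)((121/25)p+363/25) + (0)
Last nonzero remainder: (121/25)p+363/25. Dividing through by 121/25 gives the monic gcd p+3.
Cancel p+3 from numerator and denominator to get the reduced form.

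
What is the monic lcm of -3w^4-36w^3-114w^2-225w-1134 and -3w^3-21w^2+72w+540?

w^6+13w^5+20w^4-247w^3-687w^2-1872w-11340

Apply the Euclidean algorithm:
  -3w^4-36w^3-114w^2-225w-1134 = (w+5)(-3w^3-21w^2+72w+540) + (-81w^2-1125w-3834)
  -3w^3-21w^2+72w+540 = ((1/27)w-62/243)(-81w^2-1125w-3834) + (-(1972/27)w-3944/9)
  -81w^2-1125w-3834 = ((2187/1972)w+17253/1972)(-(1972/27)w-3944/9) + (0)
Last nonzero remainder: -(1972/27)w-3944/9. Dividing through by -1972/27 gives the monic gcd w+6.
Then lcm(f, g) = f·g / gcd(f, g); expanding and making the result monic gives the answer.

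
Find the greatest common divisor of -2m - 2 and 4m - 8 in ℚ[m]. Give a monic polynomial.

Repeated division with remainder:
  -2m - 2 = (-1/2)(4m - 8) + (-6)
  4m - 8 = (-(2/3)m + 4/3)(-6) + (0)
The last nonzero remainder is the constant -6, so the polynomials are coprime and gcd = 1.

1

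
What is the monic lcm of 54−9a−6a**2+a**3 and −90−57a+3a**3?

−540−72a+141a**2−a**3−9a**4+a**5

Repeated division with remainder:
  a**3−6a**2−9a+54 = (1/3)(3a**3−57a−90) + (−6a**2+10a+84)
  3a**3−57a−90 = (−(1/2)a−5/6)(−6a**2+10a+84) + (−(20/3)a−20)
  −6a**2+10a+84 = ((9/10)a−21/5)(−(20/3)a−20) + (0)
Last nonzero remainder: −(20/3)a−20. Dividing through by −20/3 gives the monic gcd a+3.
Then lcm(f, g) = f·g / gcd(f, g); expanding and making the result monic gives the answer.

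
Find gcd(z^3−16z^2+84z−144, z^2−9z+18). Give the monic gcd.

Repeated division with remainder:
  z^3−16z^2+84z−144 = (z−7)(z^2−9z+18) + (3z−18)
  z^2−9z+18 = ((1/3)z−1)(3z−18) + (0)
Last nonzero remainder: 3z−18. Dividing through by 3 gives the monic gcd z−6.

z−6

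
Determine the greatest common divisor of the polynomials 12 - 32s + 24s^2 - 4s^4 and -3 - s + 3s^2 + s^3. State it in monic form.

-3 + 2s + s^2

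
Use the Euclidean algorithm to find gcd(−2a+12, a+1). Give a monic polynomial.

Apply the Euclidean algorithm:
  −2a+12 = (−2)(a+1) + (14)
  a+1 = ((1/14)a+1/14)(14) + (0)
The last nonzero remainder is the constant 14, so the polynomials are coprime and gcd = 1.

1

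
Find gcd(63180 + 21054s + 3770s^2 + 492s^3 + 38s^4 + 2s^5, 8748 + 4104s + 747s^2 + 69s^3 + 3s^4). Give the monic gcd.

486 + 147s + 17s^2 + s^3

Euclidean algorithm in ℚ[s]:
  2s^5 + 38s^4 + 492s^3 + 3770s^2 + 21054s + 63180 = ((2/3)s - 8/3)(3s^4 + 69s^3 + 747s^2 + 4104s + 8748) + (178s^3 + 3026s^2 + 26166s + 86508)
  3s^4 + 69s^3 + 747s^2 + 4104s + 8748 = ((3/178)s + 9/89)(178s^3 + 3026s^2 + 26166s + 86508) + (0)
Last nonzero remainder: 178s^3 + 3026s^2 + 26166s + 86508. Dividing through by 178 gives the monic gcd s^3 + 17s^2 + 147s + 486.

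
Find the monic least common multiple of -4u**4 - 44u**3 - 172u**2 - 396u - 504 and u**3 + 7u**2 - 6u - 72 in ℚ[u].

u**6 + 12u**5 + 42u**4 + 10u**3 - 291u**2 - 1062u - 1512

By polynomial division,
  -4u**4 - 44u**3 - 172u**2 - 396u - 504 = (-4u - 16)(u**3 + 7u**2 - 6u - 72) + (-84u**2 - 780u - 1656)
  u**3 + 7u**2 - 6u - 72 = (-(1/84)u + 4/147)(-84u**2 - 780u - 1656) + (-(220/49)u - 1320/49)
  -84u**2 - 780u - 1656 = ((1029/55)u + 3381/55)(-(220/49)u - 1320/49) + (0)
Last nonzero remainder: -(220/49)u - 1320/49. Dividing through by -220/49 gives the monic gcd u + 6.
Then lcm(f, g) = f·g / gcd(f, g); expanding and making the result monic gives the answer.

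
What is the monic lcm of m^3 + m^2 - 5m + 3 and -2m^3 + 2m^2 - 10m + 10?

Apply the Euclidean algorithm:
  m^3 + m^2 - 5m + 3 = (-1/2)(-2m^3 + 2m^2 - 10m + 10) + (2m^2 - 10m + 8)
  -2m^3 + 2m^2 - 10m + 10 = (-m - 4)(2m^2 - 10m + 8) + (-42m + 42)
  2m^2 - 10m + 8 = (-(1/21)m + 4/21)(-42m + 42) + (0)
Last nonzero remainder: -42m + 42. Dividing through by -42 gives the monic gcd m - 1.
Then lcm(f, g) = f·g / gcd(f, g); expanding and making the result monic gives the answer.

m^5 + m^4 + 8m^2 - 25m + 15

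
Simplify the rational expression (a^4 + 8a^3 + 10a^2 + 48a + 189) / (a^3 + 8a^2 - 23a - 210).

(a^3 + a^2 + 3a + 27)/(a^2 + a - 30)

By polynomial division,
  a^4 + 8a^3 + 10a^2 + 48a + 189 = (a)(a^3 + 8a^2 - 23a - 210) + (33a^2 + 258a + 189)
  a^3 + 8a^2 - 23a - 210 = ((1/33)a + 2/363)(33a^2 + 258a + 189) + (-(3648/121)a - 25536/121)
  33a^2 + 258a + 189 = (-(1331/1216)a - 1089/1216)(-(3648/121)a - 25536/121) + (0)
Last nonzero remainder: -(3648/121)a - 25536/121. Dividing through by -3648/121 gives the monic gcd a + 7.
Cancel a + 7 from numerator and denominator to get the reduced form.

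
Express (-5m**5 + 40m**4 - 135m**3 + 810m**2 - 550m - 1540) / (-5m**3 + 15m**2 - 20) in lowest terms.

(m**3 - 7m**2 + 22m - 154)/(m - 2)

Repeated division with remainder:
  -5m**5 + 40m**4 - 135m**3 + 810m**2 - 550m - 1540 = (m**2 - 5m + 12)(-5m**3 + 15m**2 - 20) + (650m**2 - 650m - 1300)
  -5m**3 + 15m**2 - 20 = (-(1/130)m + 1/65)(650m**2 - 650m - 1300) + (0)
Last nonzero remainder: 650m**2 - 650m - 1300. Dividing through by 650 gives the monic gcd m**2 - m - 2.
Cancel m**2 - m - 2 from numerator and denominator to get the reduced form.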